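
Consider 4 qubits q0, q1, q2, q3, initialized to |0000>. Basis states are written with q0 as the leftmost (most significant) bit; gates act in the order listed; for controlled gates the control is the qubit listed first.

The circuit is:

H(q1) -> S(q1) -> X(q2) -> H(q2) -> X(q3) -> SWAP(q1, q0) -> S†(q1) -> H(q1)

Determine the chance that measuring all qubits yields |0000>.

The probability of measuring |0000> is 0.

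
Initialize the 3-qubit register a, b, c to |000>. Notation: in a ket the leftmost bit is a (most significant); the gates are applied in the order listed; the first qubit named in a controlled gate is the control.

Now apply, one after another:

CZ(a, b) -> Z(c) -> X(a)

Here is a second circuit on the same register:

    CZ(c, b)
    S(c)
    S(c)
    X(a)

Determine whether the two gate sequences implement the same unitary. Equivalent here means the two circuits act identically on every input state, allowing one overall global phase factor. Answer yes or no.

No: there is an input state on which the two circuits produce genuinely different outputs (not merely differing by a phase).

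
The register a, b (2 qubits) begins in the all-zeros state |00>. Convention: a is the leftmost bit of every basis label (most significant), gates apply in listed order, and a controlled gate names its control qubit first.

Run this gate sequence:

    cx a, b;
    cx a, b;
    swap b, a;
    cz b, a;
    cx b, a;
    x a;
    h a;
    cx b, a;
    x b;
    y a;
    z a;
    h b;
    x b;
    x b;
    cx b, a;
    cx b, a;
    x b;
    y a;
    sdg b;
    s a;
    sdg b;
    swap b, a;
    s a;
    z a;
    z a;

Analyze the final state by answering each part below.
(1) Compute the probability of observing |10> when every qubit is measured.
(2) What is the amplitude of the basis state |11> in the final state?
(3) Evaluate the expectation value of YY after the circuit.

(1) A full measurement returns |10> with probability 1/4. Key observation: gates 15-16 undo each other exactly, leaving only the rest of the circuit to track.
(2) The final state's coefficient on |11> equals -1/2.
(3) The observable YY averages to 1.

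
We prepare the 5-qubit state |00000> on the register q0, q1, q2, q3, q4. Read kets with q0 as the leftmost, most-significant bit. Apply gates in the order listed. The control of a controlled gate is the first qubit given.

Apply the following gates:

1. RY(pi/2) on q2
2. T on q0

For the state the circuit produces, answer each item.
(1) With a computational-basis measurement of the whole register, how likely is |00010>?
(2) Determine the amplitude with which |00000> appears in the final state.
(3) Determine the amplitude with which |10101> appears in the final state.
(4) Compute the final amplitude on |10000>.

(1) The probability of measuring |00010> is 0.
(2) The amplitude on |00000> is sqrt(2)/2.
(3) The final state's coefficient on |10101> equals 0.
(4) The amplitude on |10000> is 0.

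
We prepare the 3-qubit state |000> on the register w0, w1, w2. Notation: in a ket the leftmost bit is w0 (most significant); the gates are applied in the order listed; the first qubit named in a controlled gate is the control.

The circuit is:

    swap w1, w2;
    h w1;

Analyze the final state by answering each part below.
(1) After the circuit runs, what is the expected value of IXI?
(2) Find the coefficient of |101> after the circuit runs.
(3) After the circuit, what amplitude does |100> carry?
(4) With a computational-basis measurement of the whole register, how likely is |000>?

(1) In the final state, IXI has expectation 1.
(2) The final state's coefficient on |101> equals 0.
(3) The final state's coefficient on |100> equals 0.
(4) A full measurement returns |000> with probability 1/2.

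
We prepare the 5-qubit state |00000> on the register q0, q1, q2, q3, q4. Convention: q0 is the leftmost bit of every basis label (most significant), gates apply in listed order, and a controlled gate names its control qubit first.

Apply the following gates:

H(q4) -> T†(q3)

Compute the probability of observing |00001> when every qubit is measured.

A full measurement returns |00001> with probability 1/2.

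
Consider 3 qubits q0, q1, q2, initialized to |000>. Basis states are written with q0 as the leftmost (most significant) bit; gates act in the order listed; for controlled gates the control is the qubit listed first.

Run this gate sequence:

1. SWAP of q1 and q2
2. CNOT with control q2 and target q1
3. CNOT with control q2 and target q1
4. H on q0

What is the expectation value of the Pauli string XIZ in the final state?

The expectation value of XIZ is 1. Key observation: gates 2-3 undo each other exactly, leaving only the rest of the circuit to track.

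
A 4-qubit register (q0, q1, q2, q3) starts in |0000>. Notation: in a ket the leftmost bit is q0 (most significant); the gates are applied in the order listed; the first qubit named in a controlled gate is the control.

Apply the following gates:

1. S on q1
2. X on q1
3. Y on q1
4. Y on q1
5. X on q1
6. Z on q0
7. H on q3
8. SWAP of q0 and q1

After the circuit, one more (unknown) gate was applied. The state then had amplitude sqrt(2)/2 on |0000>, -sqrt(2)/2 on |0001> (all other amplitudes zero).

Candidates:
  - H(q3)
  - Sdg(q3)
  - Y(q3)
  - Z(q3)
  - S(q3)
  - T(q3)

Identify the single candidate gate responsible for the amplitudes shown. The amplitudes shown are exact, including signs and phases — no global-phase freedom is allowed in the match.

It was Z(q3) that produced the state shown. Key observation: steps 2-5 multiply out to the identity, so the circuit reduces to the remaining gates.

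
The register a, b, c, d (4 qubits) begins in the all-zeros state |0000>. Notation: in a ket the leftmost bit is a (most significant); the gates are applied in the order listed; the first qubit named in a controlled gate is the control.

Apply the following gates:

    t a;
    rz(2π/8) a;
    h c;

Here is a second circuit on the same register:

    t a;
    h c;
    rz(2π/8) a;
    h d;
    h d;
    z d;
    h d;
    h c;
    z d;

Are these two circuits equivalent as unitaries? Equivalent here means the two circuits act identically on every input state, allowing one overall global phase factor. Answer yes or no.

No: there is an input state on which the two circuits produce genuinely different outputs (not merely differing by a phase).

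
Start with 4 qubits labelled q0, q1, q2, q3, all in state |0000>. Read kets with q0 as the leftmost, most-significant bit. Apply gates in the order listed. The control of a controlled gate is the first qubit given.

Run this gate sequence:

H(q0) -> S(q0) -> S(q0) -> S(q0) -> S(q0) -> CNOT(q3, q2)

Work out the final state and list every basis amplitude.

After the circuit, the state carries amplitude sqrt(2)/2 on |0000>, sqrt(2)/2 on |1000>, and 0 on every other basis state. Key observation: steps 2-5 multiply out to the identity, so the circuit reduces to the remaining gates.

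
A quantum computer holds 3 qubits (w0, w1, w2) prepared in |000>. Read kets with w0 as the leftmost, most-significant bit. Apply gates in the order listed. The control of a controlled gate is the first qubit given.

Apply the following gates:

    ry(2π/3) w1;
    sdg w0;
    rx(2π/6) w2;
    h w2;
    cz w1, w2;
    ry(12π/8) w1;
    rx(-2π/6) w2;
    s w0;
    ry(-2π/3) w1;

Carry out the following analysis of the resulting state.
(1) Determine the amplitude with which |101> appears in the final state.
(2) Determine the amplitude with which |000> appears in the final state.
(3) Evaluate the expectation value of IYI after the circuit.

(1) The amplitude on |101> is 0.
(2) The amplitude on |000> is (1 - I)*(-5 - 2*I + sqrt(3)*(-2 + I))/16.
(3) The expectation value of IYI is 0.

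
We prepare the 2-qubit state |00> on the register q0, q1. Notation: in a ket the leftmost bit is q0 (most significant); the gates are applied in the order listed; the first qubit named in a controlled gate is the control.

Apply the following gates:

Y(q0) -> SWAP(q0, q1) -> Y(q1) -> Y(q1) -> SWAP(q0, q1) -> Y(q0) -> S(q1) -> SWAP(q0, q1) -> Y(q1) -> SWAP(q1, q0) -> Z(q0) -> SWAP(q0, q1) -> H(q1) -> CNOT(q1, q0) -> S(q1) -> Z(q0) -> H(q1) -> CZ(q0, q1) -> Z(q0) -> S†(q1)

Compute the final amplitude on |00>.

The final state's coefficient on |00> equals -I/2. Key observation: steps 1-6 multiply out to the identity, so the circuit reduces to the remaining gates.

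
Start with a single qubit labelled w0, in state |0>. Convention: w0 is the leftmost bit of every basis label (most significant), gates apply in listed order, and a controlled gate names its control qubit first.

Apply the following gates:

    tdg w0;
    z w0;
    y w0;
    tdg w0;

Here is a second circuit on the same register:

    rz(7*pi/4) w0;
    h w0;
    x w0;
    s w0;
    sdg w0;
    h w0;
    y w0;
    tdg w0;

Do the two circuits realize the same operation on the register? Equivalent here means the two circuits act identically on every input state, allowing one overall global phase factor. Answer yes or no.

Yes, they are equivalent — the unitaries differ by at most a global phase.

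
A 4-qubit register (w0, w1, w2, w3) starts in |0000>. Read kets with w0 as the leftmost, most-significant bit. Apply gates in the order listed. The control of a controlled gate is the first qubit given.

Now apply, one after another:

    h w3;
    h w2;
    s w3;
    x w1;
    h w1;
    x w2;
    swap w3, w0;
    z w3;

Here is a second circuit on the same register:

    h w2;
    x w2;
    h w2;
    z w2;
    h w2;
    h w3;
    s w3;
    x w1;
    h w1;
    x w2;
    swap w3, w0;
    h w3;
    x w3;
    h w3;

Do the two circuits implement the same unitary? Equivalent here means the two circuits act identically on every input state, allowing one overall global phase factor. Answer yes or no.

Yes — the two circuits implement the same unitary up to a global phase.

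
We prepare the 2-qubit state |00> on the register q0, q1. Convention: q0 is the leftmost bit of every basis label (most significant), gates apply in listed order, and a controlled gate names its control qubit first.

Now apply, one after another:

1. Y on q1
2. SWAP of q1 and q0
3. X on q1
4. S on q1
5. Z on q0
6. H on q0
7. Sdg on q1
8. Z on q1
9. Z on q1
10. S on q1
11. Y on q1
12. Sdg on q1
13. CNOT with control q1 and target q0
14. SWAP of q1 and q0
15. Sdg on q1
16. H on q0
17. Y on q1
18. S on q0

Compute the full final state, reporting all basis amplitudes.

After the circuit, the state carries amplitude -I/2 on |00>, 1/2 on |01>, 1/2 on |10>, I/2 on |11>. Key observation: steps 7-10 multiply out to the identity, so the circuit reduces to the remaining gates.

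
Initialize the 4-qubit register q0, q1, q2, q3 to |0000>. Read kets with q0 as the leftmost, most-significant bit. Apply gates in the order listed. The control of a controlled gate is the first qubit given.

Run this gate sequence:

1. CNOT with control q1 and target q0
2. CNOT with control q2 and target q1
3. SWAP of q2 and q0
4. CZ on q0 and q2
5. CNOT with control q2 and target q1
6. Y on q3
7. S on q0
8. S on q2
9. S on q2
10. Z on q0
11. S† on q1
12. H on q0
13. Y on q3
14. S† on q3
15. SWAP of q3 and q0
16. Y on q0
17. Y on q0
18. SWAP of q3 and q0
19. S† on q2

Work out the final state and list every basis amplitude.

The final amplitudes are sqrt(2)/2 on |0000>, sqrt(2)/2 on |1000>, and 0 on every other basis state.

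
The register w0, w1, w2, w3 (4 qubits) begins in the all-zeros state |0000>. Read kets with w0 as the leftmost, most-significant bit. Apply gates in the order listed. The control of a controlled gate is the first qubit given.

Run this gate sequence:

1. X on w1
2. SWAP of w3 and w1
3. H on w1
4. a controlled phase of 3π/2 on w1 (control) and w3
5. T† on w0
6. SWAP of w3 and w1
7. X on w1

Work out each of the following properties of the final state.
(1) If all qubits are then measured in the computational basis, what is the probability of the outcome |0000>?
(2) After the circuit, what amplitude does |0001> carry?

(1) The probability of measuring |0000> is 1/2.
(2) |0001> carries amplitude -sqrt(2)*I/2 in the final state.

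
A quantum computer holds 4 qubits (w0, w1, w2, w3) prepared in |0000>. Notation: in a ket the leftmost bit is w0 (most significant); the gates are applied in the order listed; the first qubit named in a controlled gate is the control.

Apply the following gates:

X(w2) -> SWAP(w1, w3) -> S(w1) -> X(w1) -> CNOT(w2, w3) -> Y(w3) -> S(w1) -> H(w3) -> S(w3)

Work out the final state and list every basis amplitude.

The resulting statevector has amplitude sqrt(2)/2 on |0110>, sqrt(2)*I/2 on |0111>, and 0 on every other basis state.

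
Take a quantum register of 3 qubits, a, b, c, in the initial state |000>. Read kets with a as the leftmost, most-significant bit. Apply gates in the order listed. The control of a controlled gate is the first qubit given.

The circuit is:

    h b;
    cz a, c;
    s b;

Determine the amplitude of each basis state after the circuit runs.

The resulting statevector has amplitude sqrt(2)/2 on |000>, sqrt(2)*I/2 on |010>, and 0 on every other basis state.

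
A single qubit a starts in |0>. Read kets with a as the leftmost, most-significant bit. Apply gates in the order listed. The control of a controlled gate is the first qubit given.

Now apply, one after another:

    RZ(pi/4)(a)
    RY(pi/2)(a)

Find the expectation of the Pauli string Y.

The observable Y averages to 0.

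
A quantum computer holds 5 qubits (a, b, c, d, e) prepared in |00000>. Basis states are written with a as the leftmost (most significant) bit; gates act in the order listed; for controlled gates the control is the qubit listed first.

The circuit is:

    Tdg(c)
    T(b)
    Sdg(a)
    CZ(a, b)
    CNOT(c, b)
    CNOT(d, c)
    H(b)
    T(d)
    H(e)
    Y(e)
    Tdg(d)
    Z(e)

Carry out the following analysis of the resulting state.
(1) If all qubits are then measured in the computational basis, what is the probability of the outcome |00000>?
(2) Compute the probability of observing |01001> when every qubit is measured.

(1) The probability of measuring |00000> is 1/4.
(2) The probability of measuring |01001> is 1/4.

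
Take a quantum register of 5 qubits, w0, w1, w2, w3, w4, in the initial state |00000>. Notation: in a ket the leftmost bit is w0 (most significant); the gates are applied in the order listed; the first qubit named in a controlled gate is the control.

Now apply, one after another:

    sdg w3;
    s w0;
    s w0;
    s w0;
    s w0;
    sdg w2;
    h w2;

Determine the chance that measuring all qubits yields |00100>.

The probability of measuring |00100> is 1/2. Key observation: steps 2-5 multiply out to the identity, so the circuit reduces to the remaining gates.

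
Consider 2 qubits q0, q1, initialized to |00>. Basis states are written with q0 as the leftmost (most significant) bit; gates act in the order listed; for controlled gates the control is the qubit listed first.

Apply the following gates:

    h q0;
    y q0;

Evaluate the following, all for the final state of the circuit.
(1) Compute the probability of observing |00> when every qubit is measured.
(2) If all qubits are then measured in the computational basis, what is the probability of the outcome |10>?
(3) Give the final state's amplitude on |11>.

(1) The probability of measuring |00> is 1/2.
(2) Outcome |10> occurs with probability 1/2.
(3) The amplitude on |11> is 0.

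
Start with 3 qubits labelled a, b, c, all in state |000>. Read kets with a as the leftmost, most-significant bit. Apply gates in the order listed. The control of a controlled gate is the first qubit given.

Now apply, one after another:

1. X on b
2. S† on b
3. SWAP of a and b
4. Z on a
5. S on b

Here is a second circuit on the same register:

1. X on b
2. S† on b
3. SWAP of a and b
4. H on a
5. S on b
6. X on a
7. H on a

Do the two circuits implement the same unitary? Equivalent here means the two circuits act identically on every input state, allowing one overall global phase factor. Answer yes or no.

Yes: on every input state the two circuits agree up to one overall phase factor.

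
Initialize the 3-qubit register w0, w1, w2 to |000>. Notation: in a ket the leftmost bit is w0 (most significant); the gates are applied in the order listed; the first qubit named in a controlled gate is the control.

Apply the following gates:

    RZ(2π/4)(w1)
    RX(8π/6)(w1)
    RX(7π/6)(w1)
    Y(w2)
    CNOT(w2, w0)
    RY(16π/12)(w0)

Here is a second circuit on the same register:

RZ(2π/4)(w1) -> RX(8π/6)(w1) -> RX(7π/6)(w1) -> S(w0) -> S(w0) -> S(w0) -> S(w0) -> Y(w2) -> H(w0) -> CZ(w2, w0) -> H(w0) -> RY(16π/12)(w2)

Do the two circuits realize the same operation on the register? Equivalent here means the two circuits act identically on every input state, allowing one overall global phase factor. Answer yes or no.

No: there is an input state on which the two circuits produce genuinely different outputs (not merely differing by a phase).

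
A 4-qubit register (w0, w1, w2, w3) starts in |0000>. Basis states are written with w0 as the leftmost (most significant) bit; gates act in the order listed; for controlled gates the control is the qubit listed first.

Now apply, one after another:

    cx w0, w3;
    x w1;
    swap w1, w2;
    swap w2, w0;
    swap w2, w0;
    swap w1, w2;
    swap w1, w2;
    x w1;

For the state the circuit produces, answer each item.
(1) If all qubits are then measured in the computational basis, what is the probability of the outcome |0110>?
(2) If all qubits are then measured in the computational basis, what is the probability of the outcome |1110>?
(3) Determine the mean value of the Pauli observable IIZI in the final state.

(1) The probability of measuring |0110> is 1. Key observation: the block from step 3 through step 6 cancels to the identity and can be dropped.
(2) The probability of measuring |1110> is 0.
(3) The observable IIZI averages to -1.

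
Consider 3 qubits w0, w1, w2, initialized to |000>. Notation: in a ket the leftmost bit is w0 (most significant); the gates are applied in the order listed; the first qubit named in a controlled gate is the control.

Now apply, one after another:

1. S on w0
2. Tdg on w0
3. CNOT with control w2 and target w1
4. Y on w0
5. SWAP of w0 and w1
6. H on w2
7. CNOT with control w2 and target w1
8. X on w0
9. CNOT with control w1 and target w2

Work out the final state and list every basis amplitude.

After the circuit, the state carries amplitude sqrt(2)*I/2 on |101>, sqrt(2)*I/2 on |111>, and 0 on every other basis state.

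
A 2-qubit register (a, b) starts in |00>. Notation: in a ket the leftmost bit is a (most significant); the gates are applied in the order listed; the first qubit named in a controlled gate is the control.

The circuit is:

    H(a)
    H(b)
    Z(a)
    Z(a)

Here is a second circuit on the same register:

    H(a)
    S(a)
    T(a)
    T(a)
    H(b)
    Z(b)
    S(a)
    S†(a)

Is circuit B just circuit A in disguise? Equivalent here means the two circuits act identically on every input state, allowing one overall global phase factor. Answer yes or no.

No — the two circuits implement different unitaries, even allowing a global phase.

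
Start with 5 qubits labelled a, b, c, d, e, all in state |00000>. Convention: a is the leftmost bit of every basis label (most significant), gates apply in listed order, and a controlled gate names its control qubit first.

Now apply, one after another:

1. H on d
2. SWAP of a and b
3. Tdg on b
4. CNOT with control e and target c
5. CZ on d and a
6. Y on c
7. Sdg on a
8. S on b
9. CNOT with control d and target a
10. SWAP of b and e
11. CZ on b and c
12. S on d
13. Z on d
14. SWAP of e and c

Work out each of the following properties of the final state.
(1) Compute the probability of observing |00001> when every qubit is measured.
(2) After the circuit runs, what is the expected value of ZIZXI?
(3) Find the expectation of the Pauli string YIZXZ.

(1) The probability of measuring |00001> is 1/2.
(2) The observable ZIZXI averages to 0.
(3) The expectation value of YIZXZ is 1.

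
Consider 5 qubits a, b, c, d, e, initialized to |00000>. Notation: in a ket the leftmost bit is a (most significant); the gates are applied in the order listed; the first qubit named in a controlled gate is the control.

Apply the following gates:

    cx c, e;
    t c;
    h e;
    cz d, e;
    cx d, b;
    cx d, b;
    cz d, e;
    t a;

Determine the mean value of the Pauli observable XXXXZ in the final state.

The observable XXXXZ averages to 0.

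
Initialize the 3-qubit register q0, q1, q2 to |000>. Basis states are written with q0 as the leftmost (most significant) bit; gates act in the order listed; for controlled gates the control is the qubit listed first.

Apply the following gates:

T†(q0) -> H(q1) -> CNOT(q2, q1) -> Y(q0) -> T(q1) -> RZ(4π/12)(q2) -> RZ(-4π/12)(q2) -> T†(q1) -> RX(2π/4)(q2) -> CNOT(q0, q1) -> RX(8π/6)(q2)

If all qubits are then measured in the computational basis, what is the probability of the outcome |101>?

A full measurement returns |101> with probability 1/4 - sqrt(3)/8. Key observation: gates 5-8 undo each other exactly, leaving only the rest of the circuit to track.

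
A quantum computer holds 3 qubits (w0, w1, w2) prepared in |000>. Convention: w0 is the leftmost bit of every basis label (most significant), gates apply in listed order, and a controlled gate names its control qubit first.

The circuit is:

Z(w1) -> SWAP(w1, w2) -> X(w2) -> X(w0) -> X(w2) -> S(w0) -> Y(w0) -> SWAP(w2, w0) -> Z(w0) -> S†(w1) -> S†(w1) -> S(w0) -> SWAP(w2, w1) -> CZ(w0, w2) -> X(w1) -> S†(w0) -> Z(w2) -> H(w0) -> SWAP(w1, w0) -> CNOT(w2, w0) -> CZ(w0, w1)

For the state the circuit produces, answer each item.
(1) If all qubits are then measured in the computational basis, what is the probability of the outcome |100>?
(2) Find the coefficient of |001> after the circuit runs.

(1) The probability of measuring |100> is 1/2.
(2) |001> carries amplitude 0 in the final state.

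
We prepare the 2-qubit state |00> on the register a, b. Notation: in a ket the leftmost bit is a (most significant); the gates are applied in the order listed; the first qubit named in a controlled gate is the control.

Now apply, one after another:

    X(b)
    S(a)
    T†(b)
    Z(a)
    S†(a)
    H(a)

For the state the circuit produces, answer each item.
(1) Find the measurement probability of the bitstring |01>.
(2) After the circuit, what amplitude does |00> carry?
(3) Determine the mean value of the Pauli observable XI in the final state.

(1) A full measurement returns |01> with probability 1/2.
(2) The amplitude on |00> is 0.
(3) The expectation value of XI is 1.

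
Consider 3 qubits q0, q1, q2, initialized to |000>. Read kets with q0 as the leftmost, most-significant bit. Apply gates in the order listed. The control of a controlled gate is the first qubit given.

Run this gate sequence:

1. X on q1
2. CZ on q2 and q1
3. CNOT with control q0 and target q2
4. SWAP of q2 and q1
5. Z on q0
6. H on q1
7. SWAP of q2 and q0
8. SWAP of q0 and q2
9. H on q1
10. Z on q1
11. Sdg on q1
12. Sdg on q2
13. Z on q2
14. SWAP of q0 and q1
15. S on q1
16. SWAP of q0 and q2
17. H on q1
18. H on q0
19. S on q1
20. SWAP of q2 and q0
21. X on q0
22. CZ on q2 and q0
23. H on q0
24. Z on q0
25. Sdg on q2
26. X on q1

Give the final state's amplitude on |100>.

The amplitude on |100> is -sqrt(2)/4.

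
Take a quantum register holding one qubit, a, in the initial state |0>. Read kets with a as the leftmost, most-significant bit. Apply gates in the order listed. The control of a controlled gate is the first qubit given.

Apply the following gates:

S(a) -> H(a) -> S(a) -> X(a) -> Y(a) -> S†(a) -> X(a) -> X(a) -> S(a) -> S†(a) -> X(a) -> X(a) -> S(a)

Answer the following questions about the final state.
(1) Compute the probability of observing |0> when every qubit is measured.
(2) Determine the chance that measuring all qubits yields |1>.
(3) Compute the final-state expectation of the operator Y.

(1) The probability of measuring |0> is 1/2.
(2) A full measurement returns |1> with probability 1/2.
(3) The observable Y averages to -1.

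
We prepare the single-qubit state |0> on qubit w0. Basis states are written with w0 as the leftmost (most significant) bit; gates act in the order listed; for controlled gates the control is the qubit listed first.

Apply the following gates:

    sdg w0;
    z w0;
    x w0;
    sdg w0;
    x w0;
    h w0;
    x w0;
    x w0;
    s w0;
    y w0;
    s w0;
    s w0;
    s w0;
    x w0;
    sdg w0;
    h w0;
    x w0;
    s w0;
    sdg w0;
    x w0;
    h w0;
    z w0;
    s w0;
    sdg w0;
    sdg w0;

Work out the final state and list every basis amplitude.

After the circuit, the state carries amplitude -sqrt(2)*I/2 on |0>, -sqrt(2)*I/2 on |1>. Key observation: steps 16-21 multiply out to the identity, so the circuit reduces to the remaining gates.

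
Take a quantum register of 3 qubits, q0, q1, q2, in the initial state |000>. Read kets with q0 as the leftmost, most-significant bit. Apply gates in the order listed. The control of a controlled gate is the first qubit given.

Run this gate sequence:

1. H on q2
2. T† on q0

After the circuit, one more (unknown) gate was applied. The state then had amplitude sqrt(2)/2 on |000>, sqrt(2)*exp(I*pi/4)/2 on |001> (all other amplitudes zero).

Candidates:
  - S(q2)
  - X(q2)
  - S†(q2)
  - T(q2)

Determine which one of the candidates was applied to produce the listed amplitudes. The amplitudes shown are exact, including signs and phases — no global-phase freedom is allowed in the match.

The unique candidate consistent with the amplitudes is T(q2).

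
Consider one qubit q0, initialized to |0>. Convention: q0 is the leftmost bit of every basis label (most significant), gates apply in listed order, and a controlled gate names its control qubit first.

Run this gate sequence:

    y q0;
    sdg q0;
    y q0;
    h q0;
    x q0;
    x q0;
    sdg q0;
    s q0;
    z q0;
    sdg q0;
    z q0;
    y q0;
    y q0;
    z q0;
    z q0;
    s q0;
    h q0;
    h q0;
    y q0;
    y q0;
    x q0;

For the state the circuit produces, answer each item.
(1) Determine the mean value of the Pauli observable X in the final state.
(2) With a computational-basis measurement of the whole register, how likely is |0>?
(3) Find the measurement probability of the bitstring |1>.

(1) In the final state, X has expectation 1.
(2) Outcome |0> occurs with probability 1/2.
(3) Outcome |1> occurs with probability 1/2.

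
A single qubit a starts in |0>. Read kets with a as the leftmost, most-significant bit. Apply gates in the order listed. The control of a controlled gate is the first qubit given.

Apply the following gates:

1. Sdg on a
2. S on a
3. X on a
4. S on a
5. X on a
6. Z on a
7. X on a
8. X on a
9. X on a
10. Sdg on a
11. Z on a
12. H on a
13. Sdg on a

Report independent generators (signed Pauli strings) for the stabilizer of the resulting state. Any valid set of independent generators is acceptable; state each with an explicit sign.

The final state is stabilized by the group generated by +Y; other independent generating sets are equally valid.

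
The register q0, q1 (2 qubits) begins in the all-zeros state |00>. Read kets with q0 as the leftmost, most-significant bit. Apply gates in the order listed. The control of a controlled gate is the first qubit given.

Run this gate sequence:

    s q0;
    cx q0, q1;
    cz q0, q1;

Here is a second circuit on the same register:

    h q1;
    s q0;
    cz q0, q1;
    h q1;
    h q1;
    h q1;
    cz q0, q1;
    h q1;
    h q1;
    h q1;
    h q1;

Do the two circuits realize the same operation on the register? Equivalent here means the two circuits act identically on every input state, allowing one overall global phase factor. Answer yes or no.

Yes, they are equivalent — the unitaries differ by at most a global phase.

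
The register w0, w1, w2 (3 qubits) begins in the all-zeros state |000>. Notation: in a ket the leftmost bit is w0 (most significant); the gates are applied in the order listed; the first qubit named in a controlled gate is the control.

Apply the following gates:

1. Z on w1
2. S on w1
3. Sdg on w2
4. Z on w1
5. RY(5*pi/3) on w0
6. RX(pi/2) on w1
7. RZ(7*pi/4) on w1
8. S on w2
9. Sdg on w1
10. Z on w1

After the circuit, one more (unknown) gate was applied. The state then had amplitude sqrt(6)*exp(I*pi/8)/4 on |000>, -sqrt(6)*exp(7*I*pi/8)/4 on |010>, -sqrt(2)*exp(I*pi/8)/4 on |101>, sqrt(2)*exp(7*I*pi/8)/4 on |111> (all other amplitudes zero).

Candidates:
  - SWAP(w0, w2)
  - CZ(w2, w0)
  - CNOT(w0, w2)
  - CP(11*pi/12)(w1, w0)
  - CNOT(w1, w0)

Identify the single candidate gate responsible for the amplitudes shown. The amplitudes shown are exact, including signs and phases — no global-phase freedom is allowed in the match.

The unique candidate consistent with the amplitudes is CNOT(w0, w2).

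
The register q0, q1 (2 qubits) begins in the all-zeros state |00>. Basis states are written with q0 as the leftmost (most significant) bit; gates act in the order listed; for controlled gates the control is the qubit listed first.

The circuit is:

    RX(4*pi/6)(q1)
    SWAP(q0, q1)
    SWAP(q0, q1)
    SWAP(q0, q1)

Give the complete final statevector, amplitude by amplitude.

The final amplitudes are 1/2 on |00>, 0 on |01>, -sqrt(3)*I/2 on |10>, 0 on |11>. Key observation: gates 2-3 undo each other exactly, leaving only the rest of the circuit to track.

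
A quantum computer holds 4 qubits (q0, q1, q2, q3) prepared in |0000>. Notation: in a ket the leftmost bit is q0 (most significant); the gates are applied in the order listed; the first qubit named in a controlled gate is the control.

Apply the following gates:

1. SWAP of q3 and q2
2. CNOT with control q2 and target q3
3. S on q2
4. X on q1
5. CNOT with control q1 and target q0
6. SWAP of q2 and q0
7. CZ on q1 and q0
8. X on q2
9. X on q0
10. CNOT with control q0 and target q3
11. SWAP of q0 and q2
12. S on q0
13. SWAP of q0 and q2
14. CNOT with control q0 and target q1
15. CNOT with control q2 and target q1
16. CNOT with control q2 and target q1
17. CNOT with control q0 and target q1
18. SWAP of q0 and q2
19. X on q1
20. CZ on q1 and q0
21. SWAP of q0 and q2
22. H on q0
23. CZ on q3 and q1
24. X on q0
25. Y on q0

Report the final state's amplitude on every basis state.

The final amplitudes are -sqrt(2)*I/2 on |0001>, -sqrt(2)*I/2 on |1001>, and 0 on every other basis state.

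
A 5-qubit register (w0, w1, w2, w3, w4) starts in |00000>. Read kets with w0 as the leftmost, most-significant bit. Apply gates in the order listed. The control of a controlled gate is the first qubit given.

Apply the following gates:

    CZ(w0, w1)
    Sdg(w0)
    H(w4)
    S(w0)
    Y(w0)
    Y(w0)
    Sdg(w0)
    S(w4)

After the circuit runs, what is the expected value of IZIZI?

In the final state, IZIZI has expectation 1. Key observation: steps 4-7 multiply out to the identity, so the circuit reduces to the remaining gates.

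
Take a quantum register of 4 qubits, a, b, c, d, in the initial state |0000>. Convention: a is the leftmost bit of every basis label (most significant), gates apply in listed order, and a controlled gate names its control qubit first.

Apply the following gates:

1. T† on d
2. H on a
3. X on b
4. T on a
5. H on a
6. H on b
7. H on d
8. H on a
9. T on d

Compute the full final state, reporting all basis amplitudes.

The final amplitudes are sqrt(2)/4 on |0000>, sqrt(2)*exp(I*pi/4)/4 on |0001>, 0 on |0010>, 0 on |0011>, -sqrt(2)/4 on |0100>, -sqrt(2)*exp(I*pi/4)/4 on |0101>, 0 on |0110>, 0 on |0111>, sqrt(2)*exp(I*pi/4)/4 on |1000>, sqrt(2)*I/4 on |1001>, 0 on |1010>, 0 on |1011>, -sqrt(2)*exp(I*pi/4)/4 on |1100>, -sqrt(2)*I/4 on |1101>, 0 on |1110>, 0 on |1111>.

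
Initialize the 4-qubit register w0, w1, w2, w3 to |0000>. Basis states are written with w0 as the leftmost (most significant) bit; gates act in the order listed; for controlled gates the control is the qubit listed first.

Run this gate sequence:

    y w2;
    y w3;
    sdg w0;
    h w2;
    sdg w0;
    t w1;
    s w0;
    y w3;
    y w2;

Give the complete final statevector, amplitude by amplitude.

After the circuit, the state carries amplitude -sqrt(2)/2 on |0000>, -sqrt(2)/2 on |0010>, and 0 on every other basis state.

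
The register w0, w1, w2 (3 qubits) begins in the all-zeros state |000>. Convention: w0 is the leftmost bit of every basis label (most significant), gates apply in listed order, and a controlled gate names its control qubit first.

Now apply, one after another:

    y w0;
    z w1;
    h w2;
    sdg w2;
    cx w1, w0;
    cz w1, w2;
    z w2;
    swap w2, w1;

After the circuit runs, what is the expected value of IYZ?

In the final state, IYZ has expectation 1.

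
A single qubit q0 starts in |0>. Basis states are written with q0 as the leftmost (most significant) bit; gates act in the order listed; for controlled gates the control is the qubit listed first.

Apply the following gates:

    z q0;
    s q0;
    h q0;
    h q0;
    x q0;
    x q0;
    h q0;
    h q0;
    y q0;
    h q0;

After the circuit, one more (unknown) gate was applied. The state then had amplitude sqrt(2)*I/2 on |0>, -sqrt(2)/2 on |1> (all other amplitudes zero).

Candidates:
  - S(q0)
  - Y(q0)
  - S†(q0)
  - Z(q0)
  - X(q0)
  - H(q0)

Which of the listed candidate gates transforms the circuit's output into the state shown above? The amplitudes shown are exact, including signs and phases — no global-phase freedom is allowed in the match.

The unique candidate consistent with the amplitudes is S†(q0). Key observation: the block from step 3 through step 8 cancels to the identity and can be dropped.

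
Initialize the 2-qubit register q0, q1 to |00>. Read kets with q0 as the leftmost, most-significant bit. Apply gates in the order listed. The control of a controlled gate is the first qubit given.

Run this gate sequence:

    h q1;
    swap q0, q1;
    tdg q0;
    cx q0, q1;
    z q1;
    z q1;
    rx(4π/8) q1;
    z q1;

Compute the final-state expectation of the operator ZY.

The observable ZY averages to 1.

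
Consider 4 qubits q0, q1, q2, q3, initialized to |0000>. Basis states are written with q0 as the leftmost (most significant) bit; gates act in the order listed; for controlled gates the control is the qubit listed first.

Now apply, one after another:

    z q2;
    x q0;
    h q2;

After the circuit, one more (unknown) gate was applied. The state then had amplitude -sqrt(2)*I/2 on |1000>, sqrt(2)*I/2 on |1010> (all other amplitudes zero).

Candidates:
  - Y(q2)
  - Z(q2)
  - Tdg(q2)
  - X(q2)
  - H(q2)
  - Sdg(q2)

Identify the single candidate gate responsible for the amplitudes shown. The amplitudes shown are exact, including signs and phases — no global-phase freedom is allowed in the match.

The applied gate was Y(q2).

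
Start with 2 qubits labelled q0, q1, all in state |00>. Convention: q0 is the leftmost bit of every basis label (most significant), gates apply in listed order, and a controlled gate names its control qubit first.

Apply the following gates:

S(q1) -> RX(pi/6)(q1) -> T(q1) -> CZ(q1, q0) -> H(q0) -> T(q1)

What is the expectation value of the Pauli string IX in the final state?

In the final state, IX has expectation 1/2.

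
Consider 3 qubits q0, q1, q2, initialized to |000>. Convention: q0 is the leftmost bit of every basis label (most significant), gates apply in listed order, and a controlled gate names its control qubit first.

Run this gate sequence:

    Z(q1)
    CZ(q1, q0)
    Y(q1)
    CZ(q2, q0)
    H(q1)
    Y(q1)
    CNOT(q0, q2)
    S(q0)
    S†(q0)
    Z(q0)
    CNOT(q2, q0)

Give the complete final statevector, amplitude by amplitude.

The final amplitudes are -sqrt(2)/2 on |000>, -sqrt(2)/2 on |010>, and 0 on every other basis state. Key observation: steps 8-9 multiply out to the identity, so the circuit reduces to the remaining gates.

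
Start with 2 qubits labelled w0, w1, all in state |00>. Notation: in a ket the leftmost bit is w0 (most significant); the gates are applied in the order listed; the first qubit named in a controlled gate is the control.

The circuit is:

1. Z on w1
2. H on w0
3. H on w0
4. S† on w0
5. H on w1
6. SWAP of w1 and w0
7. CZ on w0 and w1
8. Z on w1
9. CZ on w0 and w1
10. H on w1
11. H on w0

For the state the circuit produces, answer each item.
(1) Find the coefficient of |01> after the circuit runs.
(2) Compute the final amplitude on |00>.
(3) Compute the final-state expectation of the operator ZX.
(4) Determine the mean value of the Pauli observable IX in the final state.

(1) |01> carries amplitude sqrt(2)/2 in the final state. Key observation: steps 2-3 multiply out to the identity, so the circuit reduces to the remaining gates.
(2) The amplitude on |00> is sqrt(2)/2.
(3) The expectation value of ZX is 1.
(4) The observable IX averages to 1.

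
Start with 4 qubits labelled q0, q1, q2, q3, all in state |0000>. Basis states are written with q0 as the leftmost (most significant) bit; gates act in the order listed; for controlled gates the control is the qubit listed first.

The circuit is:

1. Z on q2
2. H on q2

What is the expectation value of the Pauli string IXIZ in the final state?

The expectation value of IXIZ is 0.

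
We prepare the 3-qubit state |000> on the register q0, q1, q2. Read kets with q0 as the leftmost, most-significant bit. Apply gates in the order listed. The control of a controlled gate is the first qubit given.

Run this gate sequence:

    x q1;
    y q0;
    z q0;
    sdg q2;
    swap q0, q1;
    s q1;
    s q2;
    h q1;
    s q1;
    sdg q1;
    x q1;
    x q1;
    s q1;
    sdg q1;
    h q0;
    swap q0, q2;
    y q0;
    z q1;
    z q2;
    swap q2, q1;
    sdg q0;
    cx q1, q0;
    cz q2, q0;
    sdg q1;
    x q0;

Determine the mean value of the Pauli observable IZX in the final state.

The expectation value of IZX is -1. Key observation: gates 9-14 undo each other exactly, leaving only the rest of the circuit to track.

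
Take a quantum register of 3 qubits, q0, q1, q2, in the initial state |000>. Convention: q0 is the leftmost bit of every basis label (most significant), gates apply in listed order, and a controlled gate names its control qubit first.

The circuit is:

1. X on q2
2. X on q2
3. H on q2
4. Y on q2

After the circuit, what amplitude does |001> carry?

|001> carries amplitude sqrt(2)*I/2 in the final state.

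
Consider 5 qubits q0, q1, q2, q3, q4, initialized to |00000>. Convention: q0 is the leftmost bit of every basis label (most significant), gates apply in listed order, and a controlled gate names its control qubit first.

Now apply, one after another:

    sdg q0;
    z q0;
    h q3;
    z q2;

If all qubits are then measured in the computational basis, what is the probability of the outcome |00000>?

A full measurement returns |00000> with probability 1/2.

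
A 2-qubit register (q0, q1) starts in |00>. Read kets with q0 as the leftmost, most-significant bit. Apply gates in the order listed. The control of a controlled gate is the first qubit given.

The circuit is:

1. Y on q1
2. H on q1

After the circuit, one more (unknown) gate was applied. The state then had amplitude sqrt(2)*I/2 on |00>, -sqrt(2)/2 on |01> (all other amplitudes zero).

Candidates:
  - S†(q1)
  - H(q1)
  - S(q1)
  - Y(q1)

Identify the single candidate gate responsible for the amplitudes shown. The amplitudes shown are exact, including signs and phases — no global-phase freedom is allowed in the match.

The unique candidate consistent with the amplitudes is S†(q1).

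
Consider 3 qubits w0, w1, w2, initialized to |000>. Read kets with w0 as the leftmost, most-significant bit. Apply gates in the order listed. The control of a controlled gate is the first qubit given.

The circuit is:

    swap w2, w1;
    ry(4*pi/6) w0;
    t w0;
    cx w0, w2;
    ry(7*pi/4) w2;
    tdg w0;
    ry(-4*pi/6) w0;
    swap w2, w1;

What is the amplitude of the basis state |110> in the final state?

|110> carries amplitude sqrt(3)*(-sqrt(sqrt(2) + 2) - sqrt(2 - sqrt(2)))/8 in the final state.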